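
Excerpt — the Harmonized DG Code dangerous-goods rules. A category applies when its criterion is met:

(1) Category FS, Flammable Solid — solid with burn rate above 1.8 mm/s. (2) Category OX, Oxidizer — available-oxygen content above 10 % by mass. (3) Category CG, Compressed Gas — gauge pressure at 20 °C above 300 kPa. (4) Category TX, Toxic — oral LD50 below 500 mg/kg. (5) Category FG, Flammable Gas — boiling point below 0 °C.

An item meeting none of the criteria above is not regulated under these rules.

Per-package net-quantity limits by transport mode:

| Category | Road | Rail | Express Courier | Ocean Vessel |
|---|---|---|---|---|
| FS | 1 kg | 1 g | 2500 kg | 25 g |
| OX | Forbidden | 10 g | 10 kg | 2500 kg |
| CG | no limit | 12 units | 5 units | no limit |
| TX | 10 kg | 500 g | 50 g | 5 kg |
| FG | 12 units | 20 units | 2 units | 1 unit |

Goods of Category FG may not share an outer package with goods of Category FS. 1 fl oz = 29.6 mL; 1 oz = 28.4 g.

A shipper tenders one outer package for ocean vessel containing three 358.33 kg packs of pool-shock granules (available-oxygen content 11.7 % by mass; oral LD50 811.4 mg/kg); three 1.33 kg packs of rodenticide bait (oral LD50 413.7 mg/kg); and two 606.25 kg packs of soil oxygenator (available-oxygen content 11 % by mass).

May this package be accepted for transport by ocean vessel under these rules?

Available-oxygen content 11.7 % by mass meets the Category OX criterion (Oxidizer), so the pool-shock granules are Category OX.
Rodenticide bait: oral LD50 413.7 mg/kg < 500 mg/kg → Category TX (Toxic).
The soil oxygenator has available-oxygen content 11 % by mass, which is > 10 % by mass, so it is Category OX (Oxidizer).
Category OX net quantity: (three 358.33 kg packs = 1074.99 kg) + (two 606.25 kg packs = 1212.5 kg) = 2287.49 kg.
That is within the Category OX ocean vessel limit of 2500 kg.
Category TX quantity: three 1.33 kg packs = 3.99 kg.
3.99 kg is within the ocean vessel limit of 5 kg for Category TX.
The segregation rule (Category FG with Category FS) does not apply to Category OX with Category TX.
Every hazard category is within its ocean vessel limit and no segregation rule is violated.

Yes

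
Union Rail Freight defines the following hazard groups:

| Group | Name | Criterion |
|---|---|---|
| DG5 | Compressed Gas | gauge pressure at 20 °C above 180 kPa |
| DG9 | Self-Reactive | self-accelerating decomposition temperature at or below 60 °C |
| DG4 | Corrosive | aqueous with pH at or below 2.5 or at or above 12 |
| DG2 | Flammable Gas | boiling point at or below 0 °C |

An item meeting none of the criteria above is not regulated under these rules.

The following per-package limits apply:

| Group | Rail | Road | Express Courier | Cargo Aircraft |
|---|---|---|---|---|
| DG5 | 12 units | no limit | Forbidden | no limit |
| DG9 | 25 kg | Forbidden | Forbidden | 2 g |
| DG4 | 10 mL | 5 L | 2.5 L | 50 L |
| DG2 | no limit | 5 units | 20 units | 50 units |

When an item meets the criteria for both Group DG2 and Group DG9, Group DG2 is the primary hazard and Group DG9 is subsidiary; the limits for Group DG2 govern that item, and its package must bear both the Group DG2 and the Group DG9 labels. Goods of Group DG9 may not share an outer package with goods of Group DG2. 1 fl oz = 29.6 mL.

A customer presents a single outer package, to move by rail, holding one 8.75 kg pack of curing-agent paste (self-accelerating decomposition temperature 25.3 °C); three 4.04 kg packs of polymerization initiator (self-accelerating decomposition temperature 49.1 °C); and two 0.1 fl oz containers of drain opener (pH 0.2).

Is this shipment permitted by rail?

Yes

With self-accelerating decomposition temperature 25.3 °C (≤ 60 °C), the curing-agent paste falls in Group DG9.
Polymerization initiator: self-accelerating decomposition temperature 49.1 °C ≤ 60 °C → Group DG9 (Self-Reactive).
Drain opener: pH 0.2 ≤ 2.5 → Group DG4 (Corrosive).
Group DG9 net quantity: 8.75 kg + (three 4.04 kg packs = 12.12 kg) = 20.87 kg.
That is within the Group DG9 rail limit of 25 kg.
Group DG4 quantity: two 0.1 fl oz containers = 5.92 mL.
5.92 mL ≤ 10 mL (rail limit, Group DG4) — within limit.
The segregation rule (Group DG9 with Group DG2) does not apply to Group DG9 with Group DG4.
Every hazard group is within its rail limit and no segregation rule is violated.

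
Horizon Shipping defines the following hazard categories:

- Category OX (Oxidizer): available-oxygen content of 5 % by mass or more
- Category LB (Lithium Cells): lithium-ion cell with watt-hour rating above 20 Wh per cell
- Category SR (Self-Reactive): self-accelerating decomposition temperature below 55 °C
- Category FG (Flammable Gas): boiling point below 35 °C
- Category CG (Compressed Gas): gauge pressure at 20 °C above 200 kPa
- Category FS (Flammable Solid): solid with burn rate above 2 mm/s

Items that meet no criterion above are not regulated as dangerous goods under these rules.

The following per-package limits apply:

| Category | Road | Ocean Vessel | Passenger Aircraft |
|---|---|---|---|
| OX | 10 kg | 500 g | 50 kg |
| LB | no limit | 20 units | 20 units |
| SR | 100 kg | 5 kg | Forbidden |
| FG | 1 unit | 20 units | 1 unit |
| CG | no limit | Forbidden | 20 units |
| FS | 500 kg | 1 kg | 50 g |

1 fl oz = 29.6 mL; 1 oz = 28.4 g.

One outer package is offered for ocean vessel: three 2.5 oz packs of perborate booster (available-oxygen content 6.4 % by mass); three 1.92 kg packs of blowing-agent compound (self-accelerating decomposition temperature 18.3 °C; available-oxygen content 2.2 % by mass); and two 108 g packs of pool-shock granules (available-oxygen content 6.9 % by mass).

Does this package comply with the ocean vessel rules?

The perborate booster has available-oxygen content 6.4 % by mass, which is ≥ 5 % by mass, so it is Category OX (Oxidizer).
The blowing-agent compound has self-accelerating decomposition temperature 18.3 °C, which is < 55 °C, so it is Category SR (Self-Reactive).
Pool-shock granules: available-oxygen content 6.9 % by mass ≥ 5 % by mass → Category OX (Oxidizer).
Category OX net quantity: (three 2.5 oz packs = 213 g) + (two 108 g packs = 216 g) = 429 g.
That is within the Category OX ocean vessel limit of 500 g.
Category SR quantity: three 1.92 kg packs = 5.76 kg.
That exceeds the Category SR ocean vessel limit of 5 kg.

No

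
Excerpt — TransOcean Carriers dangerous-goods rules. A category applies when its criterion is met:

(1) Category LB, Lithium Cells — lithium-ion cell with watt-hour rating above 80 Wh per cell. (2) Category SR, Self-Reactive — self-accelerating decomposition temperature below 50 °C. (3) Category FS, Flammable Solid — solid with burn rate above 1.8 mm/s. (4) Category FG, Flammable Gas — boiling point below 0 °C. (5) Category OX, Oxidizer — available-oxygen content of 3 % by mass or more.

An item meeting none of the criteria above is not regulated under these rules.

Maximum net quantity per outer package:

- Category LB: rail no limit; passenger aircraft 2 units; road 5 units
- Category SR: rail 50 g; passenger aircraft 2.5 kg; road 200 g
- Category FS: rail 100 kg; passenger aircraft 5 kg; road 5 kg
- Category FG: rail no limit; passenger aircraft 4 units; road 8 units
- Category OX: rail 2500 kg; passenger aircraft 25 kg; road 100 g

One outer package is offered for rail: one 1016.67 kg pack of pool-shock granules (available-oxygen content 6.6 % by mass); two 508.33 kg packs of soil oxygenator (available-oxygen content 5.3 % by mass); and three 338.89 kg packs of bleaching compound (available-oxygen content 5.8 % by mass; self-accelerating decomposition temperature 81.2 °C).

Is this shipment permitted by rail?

No

Available-oxygen content 6.6 % by mass meets the Category OX criterion (Oxidizer), so the pool-shock granules are Category OX.
Available-oxygen content 5.3 % by mass meets the Category OX criterion (Oxidizer), so the soil oxygenator is Category OX.
The bleaching compound has available-oxygen content 5.8 % by mass, which is ≥ 3 % by mass, so it is Category OX (Oxidizer).
Category OX net quantity: 1016.67 kg + (two 508.33 kg packs = 1016.66 kg) + (three 338.89 kg packs = 1016.67 kg) = 3050 kg.
3050 kg exceeds the rail limit of 2500 kg for Category OX.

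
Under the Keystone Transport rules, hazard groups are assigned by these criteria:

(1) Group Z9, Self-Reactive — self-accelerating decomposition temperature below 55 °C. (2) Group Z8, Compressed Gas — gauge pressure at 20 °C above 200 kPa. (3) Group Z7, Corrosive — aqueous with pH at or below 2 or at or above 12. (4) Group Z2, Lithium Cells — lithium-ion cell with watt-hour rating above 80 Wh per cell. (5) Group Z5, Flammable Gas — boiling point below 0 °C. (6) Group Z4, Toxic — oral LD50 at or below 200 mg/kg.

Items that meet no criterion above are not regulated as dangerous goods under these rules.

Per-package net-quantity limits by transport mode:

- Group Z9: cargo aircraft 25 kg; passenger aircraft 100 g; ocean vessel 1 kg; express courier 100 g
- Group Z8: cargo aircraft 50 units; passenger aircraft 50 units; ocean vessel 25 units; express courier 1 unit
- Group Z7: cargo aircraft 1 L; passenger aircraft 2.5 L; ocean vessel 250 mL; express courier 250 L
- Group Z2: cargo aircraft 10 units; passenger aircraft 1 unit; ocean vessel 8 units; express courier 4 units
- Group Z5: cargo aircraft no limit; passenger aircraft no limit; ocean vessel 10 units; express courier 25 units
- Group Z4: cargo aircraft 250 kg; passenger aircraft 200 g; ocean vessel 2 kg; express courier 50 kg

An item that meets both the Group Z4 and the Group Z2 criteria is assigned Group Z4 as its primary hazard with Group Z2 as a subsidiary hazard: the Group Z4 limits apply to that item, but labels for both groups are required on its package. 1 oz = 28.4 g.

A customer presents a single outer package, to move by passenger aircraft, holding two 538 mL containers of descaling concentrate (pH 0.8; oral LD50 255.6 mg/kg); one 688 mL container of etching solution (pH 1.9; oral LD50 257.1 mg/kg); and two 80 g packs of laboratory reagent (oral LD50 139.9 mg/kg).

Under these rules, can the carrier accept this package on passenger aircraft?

Yes

Descaling concentrate: pH 0.8 ≤ 2 → Group Z7 (Corrosive).
With pH 1.9 (≤ 2), the etching solution falls in Group Z7.
With oral LD50 139.9 mg/kg (≤ 200 mg/kg), the laboratory reagent falls in Group Z4.
Group Z4 quantity: two 80 g packs = 160 g.
160 g is within the passenger aircraft limit of 200 g for Group Z4.
Total Group Z7: (two 538 mL containers = 1.076 L) + 688 mL = 1.764 L.
That is within the Group Z7 passenger aircraft limit of 2.5 L.
Every hazard group is within its passenger aircraft limit and no segregation rule is violated.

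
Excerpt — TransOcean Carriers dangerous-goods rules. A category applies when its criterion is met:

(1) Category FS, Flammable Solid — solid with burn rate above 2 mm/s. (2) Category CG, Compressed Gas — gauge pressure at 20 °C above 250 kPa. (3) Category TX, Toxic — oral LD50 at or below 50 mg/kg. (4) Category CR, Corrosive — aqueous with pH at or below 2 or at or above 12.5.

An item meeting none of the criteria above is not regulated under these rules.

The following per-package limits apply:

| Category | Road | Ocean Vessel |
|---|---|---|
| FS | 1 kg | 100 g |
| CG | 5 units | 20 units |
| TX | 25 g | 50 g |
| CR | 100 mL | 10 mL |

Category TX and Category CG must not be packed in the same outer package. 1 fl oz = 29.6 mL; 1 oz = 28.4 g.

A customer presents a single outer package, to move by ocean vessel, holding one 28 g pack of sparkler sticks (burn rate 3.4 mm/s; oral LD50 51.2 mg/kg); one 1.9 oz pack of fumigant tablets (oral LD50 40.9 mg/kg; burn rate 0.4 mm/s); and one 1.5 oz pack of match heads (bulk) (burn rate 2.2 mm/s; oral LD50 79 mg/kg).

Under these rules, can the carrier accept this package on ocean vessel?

No

Burn rate 3.4 mm/s meets the Category FS criterion (Flammable Solid), so the sparkler sticks are Category FS.
The fumigant tablets have oral LD50 40.9 mg/kg, which is ≤ 50 mg/kg, so they are Category TX (Toxic).
Burn rate 2.2 mm/s meets the Category FS criterion (Flammable Solid), so the match heads (bulk) are Category FS.
Total Category FS: 28 g + (one 1.5 oz pack = 42.6 g) = 70.6 g.
70.6 g ≤ 100 g (ocean vessel limit, Category FS) — within limit.
Category TX quantity: one 1.9 oz pack = 53.96 g.
That exceeds the Category TX ocean vessel limit of 50 g.
The segregation rule (Category TX with Category CG) does not apply to Category FS with Category TX.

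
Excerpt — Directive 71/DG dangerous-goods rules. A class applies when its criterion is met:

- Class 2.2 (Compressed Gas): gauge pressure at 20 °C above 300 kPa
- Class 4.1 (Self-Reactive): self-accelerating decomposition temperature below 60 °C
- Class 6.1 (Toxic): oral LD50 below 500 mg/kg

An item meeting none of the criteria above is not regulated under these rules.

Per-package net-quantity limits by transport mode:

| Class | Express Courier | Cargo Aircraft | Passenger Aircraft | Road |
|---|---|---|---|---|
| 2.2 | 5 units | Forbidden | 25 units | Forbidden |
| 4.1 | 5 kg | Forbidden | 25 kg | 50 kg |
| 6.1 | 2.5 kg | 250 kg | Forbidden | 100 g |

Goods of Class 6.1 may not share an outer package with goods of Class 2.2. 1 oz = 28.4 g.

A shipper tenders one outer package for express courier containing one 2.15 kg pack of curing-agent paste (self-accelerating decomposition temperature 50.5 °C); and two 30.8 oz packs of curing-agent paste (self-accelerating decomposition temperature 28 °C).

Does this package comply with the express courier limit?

Yes

Curing-agent paste: self-accelerating decomposition temperature 50.5 °C < 60 °C → Class 4.1 (Self-Reactive).
The curing-agent paste has self-accelerating decomposition temperature 28 °C, which is < 60 °C, so it is Class 4.1 (Self-Reactive).
Class 4.1 net quantity: 2.15 kg + (two 30.8 oz packs = 1749.44 g) = 3899.44 g.
3899.44 g is within the express courier limit of 5 kg for Class 4.1.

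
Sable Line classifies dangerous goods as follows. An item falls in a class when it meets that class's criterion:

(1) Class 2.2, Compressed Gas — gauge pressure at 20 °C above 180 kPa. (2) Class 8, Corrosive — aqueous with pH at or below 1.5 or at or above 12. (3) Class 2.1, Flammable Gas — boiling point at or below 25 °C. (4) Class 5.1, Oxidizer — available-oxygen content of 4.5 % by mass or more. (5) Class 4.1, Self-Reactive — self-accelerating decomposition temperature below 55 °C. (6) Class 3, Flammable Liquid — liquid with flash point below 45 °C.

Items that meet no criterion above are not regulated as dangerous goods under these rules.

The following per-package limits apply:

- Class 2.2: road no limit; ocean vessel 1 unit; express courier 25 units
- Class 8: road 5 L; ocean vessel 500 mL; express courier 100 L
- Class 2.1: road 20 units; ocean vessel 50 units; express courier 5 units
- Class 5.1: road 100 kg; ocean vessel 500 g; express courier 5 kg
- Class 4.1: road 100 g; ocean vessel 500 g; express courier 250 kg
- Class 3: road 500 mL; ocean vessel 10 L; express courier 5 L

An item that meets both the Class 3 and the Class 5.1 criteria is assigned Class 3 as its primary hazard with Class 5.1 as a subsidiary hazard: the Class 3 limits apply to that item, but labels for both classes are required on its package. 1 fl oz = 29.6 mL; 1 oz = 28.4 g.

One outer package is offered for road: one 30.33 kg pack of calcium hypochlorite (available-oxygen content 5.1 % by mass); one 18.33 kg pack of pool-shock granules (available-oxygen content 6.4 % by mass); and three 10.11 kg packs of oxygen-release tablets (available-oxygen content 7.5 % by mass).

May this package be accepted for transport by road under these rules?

Yes

The calcium hypochlorite has available-oxygen content 5.1 % by mass, which is ≥ 4.5 % by mass, so it is Class 5.1 (Oxidizer).
Available-oxygen content 6.4 % by mass meets the Class 5.1 criterion (Oxidizer), so the pool-shock granules are Class 5.1.
The oxygen-release tablets have available-oxygen content 7.5 % by mass, which is ≥ 4.5 % by mass, so they are Class 5.1 (Oxidizer).
Class 5.1 net quantity: 30.33 kg + 18.33 kg + (three 10.11 kg packs = 30.33 kg) = 78.99 kg.
78.99 kg is within the road limit of 100 kg for Class 5.1.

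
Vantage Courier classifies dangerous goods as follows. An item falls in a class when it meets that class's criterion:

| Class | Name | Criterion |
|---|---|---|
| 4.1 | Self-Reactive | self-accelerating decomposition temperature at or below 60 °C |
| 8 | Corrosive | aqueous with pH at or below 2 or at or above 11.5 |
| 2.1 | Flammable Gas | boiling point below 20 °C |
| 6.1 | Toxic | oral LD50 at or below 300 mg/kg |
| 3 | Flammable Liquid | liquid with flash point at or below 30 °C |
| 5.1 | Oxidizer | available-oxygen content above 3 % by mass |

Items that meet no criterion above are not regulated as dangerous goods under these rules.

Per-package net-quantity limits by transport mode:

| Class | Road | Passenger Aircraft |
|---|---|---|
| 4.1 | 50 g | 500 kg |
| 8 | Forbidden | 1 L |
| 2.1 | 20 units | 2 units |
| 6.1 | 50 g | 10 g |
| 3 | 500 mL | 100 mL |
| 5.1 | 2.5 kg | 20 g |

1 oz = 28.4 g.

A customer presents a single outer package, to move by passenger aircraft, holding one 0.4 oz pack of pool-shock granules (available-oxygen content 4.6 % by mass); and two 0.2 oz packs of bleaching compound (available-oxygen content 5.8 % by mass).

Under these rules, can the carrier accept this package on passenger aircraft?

No

Pool-shock granules: available-oxygen content 4.6 % by mass > 3 % by mass → Class 5.1 (Oxidizer).
Available-oxygen content 5.8 % by mass meets the Class 5.1 criterion (Oxidizer), so the bleaching compound is Class 5.1.
Total Class 5.1: (one 0.4 oz pack = 11.36 g) + (two 0.2 oz packs = 11.36 g) = 22.72 g.
22.72 g exceeds the passenger aircraft limit of 20 g for Class 5.1.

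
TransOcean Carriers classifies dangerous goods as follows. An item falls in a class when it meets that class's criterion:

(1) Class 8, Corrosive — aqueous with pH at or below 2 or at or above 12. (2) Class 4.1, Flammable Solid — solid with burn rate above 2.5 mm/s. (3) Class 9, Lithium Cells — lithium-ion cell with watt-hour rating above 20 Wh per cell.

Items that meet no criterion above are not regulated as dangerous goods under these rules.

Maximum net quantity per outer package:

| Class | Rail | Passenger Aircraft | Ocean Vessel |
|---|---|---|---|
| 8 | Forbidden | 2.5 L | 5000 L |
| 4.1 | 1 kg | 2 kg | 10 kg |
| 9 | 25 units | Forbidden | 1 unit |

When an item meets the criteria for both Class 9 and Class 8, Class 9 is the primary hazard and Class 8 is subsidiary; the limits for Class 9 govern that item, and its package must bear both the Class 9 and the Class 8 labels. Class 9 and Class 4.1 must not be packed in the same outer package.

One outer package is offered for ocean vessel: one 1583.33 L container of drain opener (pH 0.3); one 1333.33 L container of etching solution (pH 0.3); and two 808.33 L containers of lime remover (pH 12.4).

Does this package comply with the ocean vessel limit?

Yes

With pH 0.3 (≤ 2), the drain opener falls in Class 8.
With pH 0.3 (≤ 2), the etching solution falls in Class 8.
pH 12.4 meets the Class 8 criterion (Corrosive), so the lime remover is Class 8.
Class 8 net quantity: 1583.33 L + 1333.33 L + (two 808.33 L containers = 1616.66 L) = 4533.32 L.
That is within the Class 8 ocean vessel limit of 5000 L.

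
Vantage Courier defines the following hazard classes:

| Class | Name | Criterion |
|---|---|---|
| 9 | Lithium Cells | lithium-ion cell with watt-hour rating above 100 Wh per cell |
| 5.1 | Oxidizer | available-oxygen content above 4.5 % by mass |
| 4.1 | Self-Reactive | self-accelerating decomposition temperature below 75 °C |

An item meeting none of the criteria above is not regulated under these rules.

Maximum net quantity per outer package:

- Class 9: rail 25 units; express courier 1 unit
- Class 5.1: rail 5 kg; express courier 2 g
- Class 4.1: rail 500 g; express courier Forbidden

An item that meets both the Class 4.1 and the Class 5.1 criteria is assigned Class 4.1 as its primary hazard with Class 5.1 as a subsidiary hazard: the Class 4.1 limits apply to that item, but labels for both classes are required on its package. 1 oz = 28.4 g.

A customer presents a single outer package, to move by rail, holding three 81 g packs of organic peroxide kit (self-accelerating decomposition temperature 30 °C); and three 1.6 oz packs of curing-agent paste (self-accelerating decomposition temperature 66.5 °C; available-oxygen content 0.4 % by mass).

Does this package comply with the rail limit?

Yes

Self-accelerating decomposition temperature 30 °C meets the Class 4.1 criterion (Self-Reactive), so the organic peroxide kit is Class 4.1.
With self-accelerating decomposition temperature 66.5 °C (< 75 °C), the curing-agent paste falls in Class 4.1.
Total Class 4.1: (three 81 g packs = 243 g) + (three 1.6 oz packs = 136.32 g) = 379.32 g.
379.32 g ≤ 500 g (rail limit, Class 4.1) — within limit.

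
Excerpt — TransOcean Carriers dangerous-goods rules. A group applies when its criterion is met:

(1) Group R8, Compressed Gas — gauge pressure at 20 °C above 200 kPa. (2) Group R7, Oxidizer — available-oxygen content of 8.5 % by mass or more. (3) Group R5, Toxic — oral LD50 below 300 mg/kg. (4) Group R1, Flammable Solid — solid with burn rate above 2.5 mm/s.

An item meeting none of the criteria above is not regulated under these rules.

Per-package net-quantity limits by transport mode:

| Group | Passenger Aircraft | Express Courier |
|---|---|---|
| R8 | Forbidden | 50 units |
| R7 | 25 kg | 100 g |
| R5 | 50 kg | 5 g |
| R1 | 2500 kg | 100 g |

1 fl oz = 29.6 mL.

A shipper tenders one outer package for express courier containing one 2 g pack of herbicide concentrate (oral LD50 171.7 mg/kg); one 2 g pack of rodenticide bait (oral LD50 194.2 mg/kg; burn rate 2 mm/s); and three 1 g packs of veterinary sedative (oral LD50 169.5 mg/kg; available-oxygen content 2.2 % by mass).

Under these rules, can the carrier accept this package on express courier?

No

Herbicide concentrate: oral LD50 171.7 mg/kg < 300 mg/kg → Group R5 (Toxic).
Rodenticide bait: oral LD50 194.2 mg/kg < 300 mg/kg → Group R5 (Toxic).
Oral LD50 169.5 mg/kg meets the Group R5 criterion (Toxic), so the veterinary sedative is Group R5.
Group R5 net quantity: 2 g + 2 g + (three 1 g packs = 3 g) = 7 g.
7 g > 5 g (express courier limit, Group R5) — over the limit.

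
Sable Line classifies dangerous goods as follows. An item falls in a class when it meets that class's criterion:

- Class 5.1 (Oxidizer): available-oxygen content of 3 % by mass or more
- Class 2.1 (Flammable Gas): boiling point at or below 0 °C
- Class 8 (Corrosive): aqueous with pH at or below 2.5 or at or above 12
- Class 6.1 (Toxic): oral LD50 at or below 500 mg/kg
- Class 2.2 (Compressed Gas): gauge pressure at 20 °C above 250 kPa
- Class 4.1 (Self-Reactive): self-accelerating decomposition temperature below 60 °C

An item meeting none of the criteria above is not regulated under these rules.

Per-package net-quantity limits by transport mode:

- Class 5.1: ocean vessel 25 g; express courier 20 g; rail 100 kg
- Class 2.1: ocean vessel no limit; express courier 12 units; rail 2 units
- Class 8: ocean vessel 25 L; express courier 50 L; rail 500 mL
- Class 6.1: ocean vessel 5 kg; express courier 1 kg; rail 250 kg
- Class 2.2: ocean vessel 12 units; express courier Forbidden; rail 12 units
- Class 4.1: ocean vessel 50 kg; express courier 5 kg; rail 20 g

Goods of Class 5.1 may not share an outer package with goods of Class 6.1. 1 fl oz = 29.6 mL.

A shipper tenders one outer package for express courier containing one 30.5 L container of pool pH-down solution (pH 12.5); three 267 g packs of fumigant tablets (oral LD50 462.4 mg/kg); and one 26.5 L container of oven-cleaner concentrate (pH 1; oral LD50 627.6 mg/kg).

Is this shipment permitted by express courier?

With pH 12.5 (≥ 12), the pool pH-down solution falls in Class 8.
Oral LD50 462.4 mg/kg meets the Class 6.1 criterion (Toxic), so the fumigant tablets are Class 6.1.
The oven-cleaner concentrate has pH 1, which is ≤ 2.5, so it is Class 8 (Corrosive).
Class 8 net quantity: 30.5 L + 26.5 L = 57 L.
57 L exceeds the express courier limit of 50 L for Class 8.
Class 6.1 quantity: three 267 g packs = 801 g.
That is within the Class 6.1 express courier limit of 1 kg.
The segregation rule (Class 5.1 with Class 6.1) does not apply to Class 8 with Class 6.1.

No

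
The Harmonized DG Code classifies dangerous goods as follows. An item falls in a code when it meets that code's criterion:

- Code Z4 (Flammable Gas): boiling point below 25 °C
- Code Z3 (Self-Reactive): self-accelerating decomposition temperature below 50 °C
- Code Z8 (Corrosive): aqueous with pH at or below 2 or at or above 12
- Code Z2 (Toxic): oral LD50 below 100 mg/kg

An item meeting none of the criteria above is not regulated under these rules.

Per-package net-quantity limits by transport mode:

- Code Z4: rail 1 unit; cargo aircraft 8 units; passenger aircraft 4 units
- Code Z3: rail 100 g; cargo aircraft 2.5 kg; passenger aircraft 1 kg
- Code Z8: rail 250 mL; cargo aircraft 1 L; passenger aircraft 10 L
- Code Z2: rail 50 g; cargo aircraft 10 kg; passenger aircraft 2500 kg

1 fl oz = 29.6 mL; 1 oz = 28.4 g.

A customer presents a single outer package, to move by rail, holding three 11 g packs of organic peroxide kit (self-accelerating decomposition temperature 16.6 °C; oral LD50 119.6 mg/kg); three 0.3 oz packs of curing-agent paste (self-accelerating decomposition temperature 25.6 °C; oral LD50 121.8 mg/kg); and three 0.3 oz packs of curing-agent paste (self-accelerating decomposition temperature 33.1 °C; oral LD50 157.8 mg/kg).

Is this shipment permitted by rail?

Yes

Organic peroxide kit: self-accelerating decomposition temperature 16.6 °C < 50 °C → Code Z3 (Self-Reactive).
With self-accelerating decomposition temperature 25.6 °C (< 50 °C), the curing-agent paste falls in Code Z3.
The curing-agent paste has self-accelerating decomposition temperature 33.1 °C, which is < 50 °C, so it is Code Z3 (Self-Reactive).
Code Z3 net quantity: (three 11 g packs = 33 g) + (three 0.3 oz packs = 25.56 g) + (three 0.3 oz packs = 25.56 g) = 84.12 g.
That is within the Code Z3 rail limit of 100 g.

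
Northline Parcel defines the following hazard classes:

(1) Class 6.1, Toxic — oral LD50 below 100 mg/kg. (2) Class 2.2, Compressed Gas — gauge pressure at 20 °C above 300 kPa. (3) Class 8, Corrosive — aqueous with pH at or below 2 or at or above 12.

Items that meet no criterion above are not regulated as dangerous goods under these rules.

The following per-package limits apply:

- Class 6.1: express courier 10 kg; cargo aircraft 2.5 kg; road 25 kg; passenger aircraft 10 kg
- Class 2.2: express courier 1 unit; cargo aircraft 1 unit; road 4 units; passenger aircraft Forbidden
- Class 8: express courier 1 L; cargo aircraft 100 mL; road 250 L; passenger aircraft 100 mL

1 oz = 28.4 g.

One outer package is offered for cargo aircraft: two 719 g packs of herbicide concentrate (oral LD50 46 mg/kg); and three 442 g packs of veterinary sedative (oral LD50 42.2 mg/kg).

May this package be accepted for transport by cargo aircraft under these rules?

Oral LD50 46 mg/kg meets the Class 6.1 criterion (Toxic), so the herbicide concentrate is Class 6.1.
Oral LD50 42.2 mg/kg meets the Class 6.1 criterion (Toxic), so the veterinary sedative is Class 6.1.
Class 6.1 net quantity: (two 719 g packs = 1.438 kg) + (three 442 g packs = 1.326 kg) = 2.764 kg.
That exceeds the Class 6.1 cargo aircraft limit of 2.5 kg.

No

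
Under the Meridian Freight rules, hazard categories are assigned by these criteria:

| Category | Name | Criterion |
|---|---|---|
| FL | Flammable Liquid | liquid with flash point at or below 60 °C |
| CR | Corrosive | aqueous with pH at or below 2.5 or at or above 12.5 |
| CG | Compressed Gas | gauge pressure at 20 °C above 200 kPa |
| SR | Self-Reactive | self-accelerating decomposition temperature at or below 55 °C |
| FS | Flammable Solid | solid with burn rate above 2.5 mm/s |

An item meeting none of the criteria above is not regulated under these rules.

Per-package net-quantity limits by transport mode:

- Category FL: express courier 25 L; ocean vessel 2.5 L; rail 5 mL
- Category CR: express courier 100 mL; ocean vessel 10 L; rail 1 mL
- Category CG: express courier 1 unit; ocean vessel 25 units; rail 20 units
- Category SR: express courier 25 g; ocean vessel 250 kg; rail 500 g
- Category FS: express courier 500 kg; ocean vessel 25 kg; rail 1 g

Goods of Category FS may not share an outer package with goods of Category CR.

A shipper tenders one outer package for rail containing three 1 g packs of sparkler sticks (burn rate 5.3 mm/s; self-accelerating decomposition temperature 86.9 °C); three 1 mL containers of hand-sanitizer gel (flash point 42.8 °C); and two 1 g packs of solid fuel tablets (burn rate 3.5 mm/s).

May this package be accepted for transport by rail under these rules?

Burn rate 5.3 mm/s meets the Category FS criterion (Flammable Solid), so the sparkler sticks are Category FS.
With flash point 42.8 °C (≤ 60 °C), the hand-sanitizer gel falls in Category FL.
The solid fuel tablets have burn rate 3.5 mm/s, which is > 2.5 mm/s, so they are Category FS (Flammable Solid).
Total Category FS: (three 1 g packs = 3 g) + (two 1 g packs = 2 g) = 5 g.
5 g exceeds the rail limit of 1 g for Category FS.
Category FL quantity: three 1 mL containers = 3 mL.
3 mL ≤ 5 mL (rail limit, Category FL) — within limit.
The segregation rule (Category FS with Category CR) does not apply to Category FS with Category FL.

No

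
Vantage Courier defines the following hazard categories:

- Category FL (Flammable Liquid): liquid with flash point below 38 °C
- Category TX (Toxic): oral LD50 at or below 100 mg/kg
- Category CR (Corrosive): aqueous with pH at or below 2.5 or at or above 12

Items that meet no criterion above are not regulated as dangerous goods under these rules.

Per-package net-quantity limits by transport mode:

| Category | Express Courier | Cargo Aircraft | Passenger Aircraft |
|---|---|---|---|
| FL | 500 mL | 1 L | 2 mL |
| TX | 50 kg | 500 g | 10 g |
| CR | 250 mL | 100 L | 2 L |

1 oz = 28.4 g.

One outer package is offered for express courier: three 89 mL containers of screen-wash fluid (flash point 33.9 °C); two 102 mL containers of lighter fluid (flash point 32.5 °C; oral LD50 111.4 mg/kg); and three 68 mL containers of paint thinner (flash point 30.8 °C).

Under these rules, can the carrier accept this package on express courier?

No

The screen-wash fluid has flash point 33.9 °C, which is < 38 °C, so it is Category FL (Flammable Liquid).
With flash point 32.5 °C (< 38 °C), the lighter fluid falls in Category FL.
Paint thinner: flash point 30.8 °C < 38 °C → Category FL (Flammable Liquid).
Category FL net quantity: (three 89 mL containers = 267 mL) + (two 102 mL containers = 204 mL) + (three 68 mL containers = 204 mL) = 675 mL.
675 mL > 500 mL (express courier limit, Category FL) — over the limit.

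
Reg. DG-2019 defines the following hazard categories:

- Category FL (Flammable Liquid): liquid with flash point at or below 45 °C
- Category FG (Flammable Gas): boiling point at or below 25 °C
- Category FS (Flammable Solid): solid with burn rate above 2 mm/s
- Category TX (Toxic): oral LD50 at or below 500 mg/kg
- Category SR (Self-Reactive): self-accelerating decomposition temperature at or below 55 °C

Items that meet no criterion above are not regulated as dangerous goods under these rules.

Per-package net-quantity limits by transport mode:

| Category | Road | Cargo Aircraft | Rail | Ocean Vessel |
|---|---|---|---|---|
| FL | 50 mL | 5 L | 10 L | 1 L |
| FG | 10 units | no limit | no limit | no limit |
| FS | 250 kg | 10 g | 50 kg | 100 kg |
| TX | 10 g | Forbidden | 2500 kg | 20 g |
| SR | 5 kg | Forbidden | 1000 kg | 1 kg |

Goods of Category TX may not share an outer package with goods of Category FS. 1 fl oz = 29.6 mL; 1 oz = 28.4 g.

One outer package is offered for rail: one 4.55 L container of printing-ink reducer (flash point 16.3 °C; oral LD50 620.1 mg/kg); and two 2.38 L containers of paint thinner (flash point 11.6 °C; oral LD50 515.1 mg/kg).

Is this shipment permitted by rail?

Printing-ink reducer: flash point 16.3 °C ≤ 45 °C → Category FL (Flammable Liquid).
With flash point 11.6 °C (≤ 45 °C), the paint thinner falls in Category FL.
Total Category FL: 4.55 L + (two 2.38 L containers = 4.76 L) = 9.31 L.
That is within the Category FL rail limit of 10 L.

Yes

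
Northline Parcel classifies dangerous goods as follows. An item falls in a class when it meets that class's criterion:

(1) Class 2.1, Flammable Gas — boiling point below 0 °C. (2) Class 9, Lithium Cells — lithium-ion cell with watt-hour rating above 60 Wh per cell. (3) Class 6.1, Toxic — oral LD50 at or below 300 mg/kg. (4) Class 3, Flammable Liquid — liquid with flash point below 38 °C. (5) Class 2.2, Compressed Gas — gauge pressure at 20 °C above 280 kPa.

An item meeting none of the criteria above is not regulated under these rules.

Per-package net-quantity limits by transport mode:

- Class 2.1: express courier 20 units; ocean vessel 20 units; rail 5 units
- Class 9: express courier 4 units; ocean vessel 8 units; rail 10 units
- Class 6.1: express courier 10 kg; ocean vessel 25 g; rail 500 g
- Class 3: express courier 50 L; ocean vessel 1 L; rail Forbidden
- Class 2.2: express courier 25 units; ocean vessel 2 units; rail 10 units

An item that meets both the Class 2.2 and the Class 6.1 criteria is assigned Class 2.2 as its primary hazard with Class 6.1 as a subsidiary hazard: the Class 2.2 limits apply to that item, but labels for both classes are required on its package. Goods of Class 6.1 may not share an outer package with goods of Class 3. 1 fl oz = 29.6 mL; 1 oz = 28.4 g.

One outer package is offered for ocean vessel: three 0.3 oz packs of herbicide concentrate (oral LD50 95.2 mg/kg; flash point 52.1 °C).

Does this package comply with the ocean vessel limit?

No

Herbicide concentrate: oral LD50 95.2 mg/kg ≤ 300 mg/kg → Class 6.1 (Toxic).
Class 6.1 quantity: three 0.3 oz packs = 25.56 g.
That exceeds the Class 6.1 ocean vessel limit of 25 g.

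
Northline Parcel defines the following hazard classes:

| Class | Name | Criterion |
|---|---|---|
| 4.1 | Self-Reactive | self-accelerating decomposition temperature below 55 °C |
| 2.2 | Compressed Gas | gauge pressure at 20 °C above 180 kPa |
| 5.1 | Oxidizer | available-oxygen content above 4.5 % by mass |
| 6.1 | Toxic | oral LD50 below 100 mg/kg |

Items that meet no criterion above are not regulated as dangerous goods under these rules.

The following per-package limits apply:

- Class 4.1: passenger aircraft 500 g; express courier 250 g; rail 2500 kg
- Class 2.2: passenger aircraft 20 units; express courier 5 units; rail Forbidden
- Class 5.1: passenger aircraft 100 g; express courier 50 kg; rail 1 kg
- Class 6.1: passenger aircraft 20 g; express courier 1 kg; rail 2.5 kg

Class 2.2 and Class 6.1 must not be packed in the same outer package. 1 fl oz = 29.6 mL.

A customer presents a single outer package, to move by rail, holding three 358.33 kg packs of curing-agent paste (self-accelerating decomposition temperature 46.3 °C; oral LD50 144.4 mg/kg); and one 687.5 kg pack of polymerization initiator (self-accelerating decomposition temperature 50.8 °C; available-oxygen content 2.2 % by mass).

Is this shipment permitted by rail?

Self-accelerating decomposition temperature 46.3 °C meets the Class 4.1 criterion (Self-Reactive), so the curing-agent paste is Class 4.1.
With self-accelerating decomposition temperature 50.8 °C (< 55 °C), the polymerization initiator falls in Class 4.1.
Total Class 4.1: (three 358.33 kg packs = 1074.99 kg) + 687.5 kg = 1762.49 kg.
1762.49 kg is within the rail limit of 2500 kg for Class 4.1.

Yes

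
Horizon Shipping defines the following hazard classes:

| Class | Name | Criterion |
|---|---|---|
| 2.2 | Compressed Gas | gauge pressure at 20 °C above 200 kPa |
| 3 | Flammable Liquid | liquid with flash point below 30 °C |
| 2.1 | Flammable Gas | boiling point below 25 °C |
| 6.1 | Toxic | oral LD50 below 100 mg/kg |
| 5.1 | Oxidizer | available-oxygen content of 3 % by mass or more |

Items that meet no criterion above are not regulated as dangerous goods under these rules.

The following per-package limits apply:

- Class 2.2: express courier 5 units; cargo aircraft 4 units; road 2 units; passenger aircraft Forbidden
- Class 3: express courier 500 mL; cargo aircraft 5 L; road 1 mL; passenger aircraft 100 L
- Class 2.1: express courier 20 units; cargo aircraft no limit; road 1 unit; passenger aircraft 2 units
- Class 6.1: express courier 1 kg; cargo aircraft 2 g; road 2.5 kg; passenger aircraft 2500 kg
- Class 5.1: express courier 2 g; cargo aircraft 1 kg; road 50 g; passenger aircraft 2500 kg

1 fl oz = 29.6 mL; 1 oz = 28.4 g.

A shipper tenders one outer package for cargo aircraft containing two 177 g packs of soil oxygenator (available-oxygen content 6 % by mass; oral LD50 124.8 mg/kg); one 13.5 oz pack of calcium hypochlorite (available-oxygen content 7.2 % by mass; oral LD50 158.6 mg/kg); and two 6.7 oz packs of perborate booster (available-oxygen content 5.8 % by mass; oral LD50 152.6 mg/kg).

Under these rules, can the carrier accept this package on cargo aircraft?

The soil oxygenator has available-oxygen content 6 % by mass, which is ≥ 3 % by mass, so it is Class 5.1 (Oxidizer).
Available-oxygen content 7.2 % by mass meets the Class 5.1 criterion (Oxidizer), so the calcium hypochlorite is Class 5.1.
Available-oxygen content 5.8 % by mass meets the Class 5.1 criterion (Oxidizer), so the perborate booster is Class 5.1.
Class 5.1 net quantity: (two 177 g packs = 354 g) + (one 13.5 oz pack = 383.4 g) + (two 6.7 oz packs = 380.56 g) = 1117.96 g.
1117.96 g > 1 kg (cargo aircraft limit, Class 5.1) — over the limit.

No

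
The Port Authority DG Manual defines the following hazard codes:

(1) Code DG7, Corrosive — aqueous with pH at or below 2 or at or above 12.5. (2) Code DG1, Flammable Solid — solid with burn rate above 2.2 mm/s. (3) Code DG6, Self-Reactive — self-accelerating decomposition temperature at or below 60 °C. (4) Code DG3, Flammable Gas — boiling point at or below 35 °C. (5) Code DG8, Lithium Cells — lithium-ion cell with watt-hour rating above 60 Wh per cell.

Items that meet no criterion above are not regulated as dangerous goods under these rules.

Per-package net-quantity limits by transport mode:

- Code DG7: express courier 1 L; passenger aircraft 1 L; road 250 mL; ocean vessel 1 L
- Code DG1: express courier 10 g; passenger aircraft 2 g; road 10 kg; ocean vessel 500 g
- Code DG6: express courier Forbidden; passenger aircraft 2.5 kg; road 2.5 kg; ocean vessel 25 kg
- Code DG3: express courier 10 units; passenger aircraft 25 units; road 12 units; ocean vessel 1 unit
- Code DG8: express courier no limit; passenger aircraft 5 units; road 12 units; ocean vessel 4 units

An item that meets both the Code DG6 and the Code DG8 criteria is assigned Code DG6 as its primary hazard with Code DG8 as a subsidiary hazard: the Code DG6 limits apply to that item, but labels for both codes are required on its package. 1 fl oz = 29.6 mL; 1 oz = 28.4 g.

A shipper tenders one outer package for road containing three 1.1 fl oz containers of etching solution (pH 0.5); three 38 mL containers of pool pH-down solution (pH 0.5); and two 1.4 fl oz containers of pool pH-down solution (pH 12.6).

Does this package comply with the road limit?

The etching solution has pH 0.5, which is ≤ 2, so it is Code DG7 (Corrosive).
With pH 0.5 (≤ 2), the pool pH-down solution falls in Code DG7.
With pH 12.6 (≥ 12.5), the pool pH-down solution falls in Code DG7.
Code DG7 net quantity: (three 1.1 fl oz containers = 97.68 mL) + (three 38 mL containers = 114 mL) + (two 1.4 fl oz containers = 82.88 mL) = 294.56 mL.
That exceeds the Code DG7 road limit of 250 mL.

No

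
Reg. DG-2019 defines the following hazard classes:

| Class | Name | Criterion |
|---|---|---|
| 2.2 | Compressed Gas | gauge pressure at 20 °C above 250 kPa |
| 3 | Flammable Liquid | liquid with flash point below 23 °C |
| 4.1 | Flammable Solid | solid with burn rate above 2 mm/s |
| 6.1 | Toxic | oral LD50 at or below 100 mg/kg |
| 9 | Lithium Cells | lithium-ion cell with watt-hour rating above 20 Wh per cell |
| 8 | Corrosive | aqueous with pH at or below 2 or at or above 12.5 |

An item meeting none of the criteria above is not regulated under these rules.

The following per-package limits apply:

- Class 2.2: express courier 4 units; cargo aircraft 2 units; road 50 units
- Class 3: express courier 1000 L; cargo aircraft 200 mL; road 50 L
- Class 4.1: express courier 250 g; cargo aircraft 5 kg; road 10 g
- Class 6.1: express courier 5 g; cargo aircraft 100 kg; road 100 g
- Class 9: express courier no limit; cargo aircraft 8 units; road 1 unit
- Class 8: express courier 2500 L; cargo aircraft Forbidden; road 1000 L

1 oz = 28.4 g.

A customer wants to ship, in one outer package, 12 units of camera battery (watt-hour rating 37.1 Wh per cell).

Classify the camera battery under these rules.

Camera battery: watt-hour rating 37.1 Wh per cell > 20 Wh per cell → Class 9 (Lithium Cells).

Class 9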